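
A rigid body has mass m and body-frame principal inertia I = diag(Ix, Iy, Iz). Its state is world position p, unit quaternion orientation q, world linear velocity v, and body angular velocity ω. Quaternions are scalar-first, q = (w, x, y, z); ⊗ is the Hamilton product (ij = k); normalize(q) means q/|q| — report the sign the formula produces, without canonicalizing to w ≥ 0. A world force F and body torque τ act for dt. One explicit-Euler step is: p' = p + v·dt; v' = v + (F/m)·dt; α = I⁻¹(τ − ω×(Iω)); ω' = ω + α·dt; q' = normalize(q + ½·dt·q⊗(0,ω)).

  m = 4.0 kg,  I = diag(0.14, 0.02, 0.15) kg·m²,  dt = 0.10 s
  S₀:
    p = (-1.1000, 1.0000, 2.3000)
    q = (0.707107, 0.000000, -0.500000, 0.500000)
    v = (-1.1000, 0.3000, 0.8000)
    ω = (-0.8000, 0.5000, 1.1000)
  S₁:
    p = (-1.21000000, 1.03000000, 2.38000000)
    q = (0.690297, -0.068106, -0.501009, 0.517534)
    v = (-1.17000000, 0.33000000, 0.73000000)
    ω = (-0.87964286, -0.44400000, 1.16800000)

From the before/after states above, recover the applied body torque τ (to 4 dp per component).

Δω = ω₁−ω₀ = (-0.07964286, -0.94400000, 0.06800000)
gyro term ω₀×Iω₀ = (0.0715, 0.0088, 0.0480)
I·α + gyro = (-0.0400, -0.1800, 0.1500)

τ = (-0.0400, -0.1800, 0.1500)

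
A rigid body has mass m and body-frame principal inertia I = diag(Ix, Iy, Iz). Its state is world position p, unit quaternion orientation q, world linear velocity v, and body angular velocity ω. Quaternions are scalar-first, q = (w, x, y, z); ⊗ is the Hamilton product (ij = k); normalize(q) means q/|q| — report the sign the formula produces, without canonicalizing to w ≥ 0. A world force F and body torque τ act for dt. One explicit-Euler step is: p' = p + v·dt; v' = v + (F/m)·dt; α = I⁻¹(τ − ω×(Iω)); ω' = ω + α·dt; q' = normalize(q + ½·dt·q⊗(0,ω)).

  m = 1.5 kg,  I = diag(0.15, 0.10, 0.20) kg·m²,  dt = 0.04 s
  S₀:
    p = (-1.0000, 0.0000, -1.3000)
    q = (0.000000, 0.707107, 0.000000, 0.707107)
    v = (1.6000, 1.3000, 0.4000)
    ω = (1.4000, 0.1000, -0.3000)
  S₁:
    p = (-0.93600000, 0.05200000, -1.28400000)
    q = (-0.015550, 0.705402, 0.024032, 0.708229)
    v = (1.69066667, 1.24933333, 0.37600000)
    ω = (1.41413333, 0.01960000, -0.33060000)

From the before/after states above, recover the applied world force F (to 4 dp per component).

F = (3.4000, -1.9000, -0.9000)

velocity change Δv = (0.09066667, -0.05066667, -0.02400000)
applied force F = (3.4000, -1.9000, -0.9000)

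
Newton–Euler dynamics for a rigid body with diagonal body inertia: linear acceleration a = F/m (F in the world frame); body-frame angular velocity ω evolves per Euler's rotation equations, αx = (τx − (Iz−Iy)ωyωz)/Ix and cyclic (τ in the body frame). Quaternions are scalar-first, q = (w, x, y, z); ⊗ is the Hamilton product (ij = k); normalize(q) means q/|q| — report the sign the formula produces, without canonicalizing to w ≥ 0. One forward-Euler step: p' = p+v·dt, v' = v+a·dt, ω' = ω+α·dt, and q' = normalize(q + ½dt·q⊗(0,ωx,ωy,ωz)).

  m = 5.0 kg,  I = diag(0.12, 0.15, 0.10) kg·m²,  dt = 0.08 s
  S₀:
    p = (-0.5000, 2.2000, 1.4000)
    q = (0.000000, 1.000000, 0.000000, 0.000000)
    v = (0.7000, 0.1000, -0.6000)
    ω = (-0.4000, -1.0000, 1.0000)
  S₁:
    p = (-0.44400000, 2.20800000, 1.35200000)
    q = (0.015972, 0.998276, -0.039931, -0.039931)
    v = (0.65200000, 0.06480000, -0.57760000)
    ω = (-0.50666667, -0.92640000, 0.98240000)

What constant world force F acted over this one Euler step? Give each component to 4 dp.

velocity change Δv = (-0.04800000, -0.03520000, 0.02240000)
m·(v₁−v₀)/dt = (-3.0000, -2.2000, 1.4000)

F = (-3.0000, -2.2000, 1.4000)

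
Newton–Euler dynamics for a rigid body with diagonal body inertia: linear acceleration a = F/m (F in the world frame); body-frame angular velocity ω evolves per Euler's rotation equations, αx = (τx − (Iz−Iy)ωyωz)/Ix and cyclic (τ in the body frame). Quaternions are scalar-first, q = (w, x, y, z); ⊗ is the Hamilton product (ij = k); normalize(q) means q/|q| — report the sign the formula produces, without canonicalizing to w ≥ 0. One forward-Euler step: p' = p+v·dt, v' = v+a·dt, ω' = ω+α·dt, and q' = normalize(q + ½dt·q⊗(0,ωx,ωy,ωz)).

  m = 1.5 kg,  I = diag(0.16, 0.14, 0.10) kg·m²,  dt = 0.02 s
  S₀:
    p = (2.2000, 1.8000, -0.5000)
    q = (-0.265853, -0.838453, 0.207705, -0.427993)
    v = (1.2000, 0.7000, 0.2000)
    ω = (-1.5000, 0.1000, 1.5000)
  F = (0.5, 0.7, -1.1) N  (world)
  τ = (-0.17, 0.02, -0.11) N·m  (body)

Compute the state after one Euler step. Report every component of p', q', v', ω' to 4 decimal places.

a = (0.3333, 0.4667, -0.7333)
p' = p + v·dt = (2.2240, 1.8140, -0.4960)
new velocity v' = (1.2067, 0.7093, 0.1853)
precession coupling ω×(Iω) = (-0.0060, -0.1350, 0.0030)
(τ − ω×Iω)/I = (-1.0250, 1.1071, -1.1300)
new body rate ω' = (-1.5205, 0.1221, 1.4774)
Hamilton product q⊗(0,ω) = (-0.6364605, 0.7531363, 1.8730837, -0.1710673)
q + ½dt·q⊗(0,ω), renormalized = (-0.2722, -0.8307, 0.2264, -0.4296)

p' = (2.2240, 1.8140, -0.4960)
q' = (-0.2722, -0.8307, 0.2264, -0.4296)
v' = (1.2067, 0.7093, 0.1853)
ω' = (-1.5205, 0.1221, 1.4774)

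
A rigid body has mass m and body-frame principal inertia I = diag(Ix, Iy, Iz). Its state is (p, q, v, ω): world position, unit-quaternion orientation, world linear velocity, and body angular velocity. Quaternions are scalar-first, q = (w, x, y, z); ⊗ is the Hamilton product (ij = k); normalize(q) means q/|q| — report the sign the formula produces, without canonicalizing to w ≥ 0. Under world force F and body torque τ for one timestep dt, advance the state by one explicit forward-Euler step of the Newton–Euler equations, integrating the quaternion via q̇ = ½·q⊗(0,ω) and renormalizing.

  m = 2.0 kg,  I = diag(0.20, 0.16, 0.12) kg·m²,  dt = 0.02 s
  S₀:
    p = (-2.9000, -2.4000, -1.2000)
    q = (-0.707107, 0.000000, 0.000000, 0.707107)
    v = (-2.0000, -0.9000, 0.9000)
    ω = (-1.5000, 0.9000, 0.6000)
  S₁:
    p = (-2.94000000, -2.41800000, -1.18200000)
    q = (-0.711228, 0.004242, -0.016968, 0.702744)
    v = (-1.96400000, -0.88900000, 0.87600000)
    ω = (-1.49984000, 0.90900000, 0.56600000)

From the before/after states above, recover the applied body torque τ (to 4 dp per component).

τ = (-0.0200, 0.0000, -0.1500)

Δω = ω₁−ω₀ = (0.00016000, 0.00900000, -0.03400000)
applied torque τ = (-0.0200, 0.0000, -0.1500)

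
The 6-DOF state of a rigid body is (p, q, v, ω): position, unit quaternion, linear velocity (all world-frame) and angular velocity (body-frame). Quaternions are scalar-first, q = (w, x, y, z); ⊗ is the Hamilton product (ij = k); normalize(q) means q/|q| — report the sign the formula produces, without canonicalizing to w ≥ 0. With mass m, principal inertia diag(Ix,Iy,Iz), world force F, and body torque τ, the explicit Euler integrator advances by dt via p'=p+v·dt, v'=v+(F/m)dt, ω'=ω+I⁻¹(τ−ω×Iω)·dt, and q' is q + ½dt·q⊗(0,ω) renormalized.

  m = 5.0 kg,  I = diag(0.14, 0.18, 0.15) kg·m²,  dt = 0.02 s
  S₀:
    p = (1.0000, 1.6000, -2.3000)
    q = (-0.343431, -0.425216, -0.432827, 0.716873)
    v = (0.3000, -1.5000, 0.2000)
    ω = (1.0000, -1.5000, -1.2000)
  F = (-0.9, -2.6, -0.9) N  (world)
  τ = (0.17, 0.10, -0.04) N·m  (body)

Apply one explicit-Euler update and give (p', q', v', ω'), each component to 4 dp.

p' = (1.0060, 1.5700, -2.2960)
q' = (-0.3370, -0.4126, -0.4255, 0.7315)
v' = (0.2964, -1.5104, 0.1964)
ω' = (1.0320, -1.4902, -1.1973)

ω×(Iω) gyroscopic = (-0.0540, 0.0120, -0.0600)
(τ − ω×Iω)/I = (1.6000, 0.4889, 0.1333)
ω + α·dt = (1.0320, -1.4902, -1.1973)
2q̇ = q⊗(0,ω) = (0.6362231, 1.2512709, 0.7217603, 1.4827682)
updated quaternion q' = (-0.3370, -0.4126, -0.4255, 0.7315)
linear accel F/m = (-0.1800, -0.5200, -0.1800)
new position p' = (1.0060, 1.5700, -2.2960)
v' = v + a·dt = (0.2964, -1.5104, 0.1964)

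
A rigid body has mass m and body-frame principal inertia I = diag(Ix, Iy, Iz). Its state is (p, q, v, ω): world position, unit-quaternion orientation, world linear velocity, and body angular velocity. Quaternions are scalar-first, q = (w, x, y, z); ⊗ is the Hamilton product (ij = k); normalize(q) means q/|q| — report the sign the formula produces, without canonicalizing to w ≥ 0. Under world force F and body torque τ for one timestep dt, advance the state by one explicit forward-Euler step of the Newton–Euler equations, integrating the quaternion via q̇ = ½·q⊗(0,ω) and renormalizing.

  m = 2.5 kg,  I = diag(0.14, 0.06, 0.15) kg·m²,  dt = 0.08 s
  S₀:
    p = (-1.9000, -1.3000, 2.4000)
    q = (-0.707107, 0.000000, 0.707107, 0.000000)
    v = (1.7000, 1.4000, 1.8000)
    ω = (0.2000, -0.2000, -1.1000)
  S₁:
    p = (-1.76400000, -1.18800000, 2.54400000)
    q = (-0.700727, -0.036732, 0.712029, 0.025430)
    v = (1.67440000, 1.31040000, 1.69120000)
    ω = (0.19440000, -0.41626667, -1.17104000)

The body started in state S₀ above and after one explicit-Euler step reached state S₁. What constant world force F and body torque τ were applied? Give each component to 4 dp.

Δv = v₁−v₀ = (-0.02560000, -0.08960000, -0.10880000)
applied force F = (-0.8000, -2.8000, -3.4000)
ω₁ − ω₀ = (-0.00560000, -0.21626667, -0.07104000)
ω₀×(Iω₀) = (0.0198, 0.0022, 0.0032)
τ = I·(Δω/dt) + ω₀×(Iω₀) = (0.0100, -0.1600, -0.1300)

F = (-0.8000, -2.8000, -3.4000)
τ = (0.0100, -0.1600, -0.1300)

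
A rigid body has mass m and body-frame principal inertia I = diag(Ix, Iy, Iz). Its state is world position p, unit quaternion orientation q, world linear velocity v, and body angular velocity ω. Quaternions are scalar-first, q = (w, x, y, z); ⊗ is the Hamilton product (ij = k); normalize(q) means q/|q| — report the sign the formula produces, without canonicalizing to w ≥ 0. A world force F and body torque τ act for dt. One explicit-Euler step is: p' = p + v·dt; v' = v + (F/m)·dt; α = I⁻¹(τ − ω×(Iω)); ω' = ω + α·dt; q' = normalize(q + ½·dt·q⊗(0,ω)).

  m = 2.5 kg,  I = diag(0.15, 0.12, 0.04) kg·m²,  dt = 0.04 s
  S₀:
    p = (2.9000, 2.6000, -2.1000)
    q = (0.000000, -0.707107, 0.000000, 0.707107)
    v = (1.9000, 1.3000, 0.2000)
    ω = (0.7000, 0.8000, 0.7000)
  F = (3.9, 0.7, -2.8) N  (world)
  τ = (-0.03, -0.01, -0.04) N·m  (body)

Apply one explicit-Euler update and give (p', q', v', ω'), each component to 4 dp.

a = (1.5600, 0.2800, -1.1200)
new position p' = (2.9760, 2.6520, -2.0920)
v' = v + a·dt = (1.9624, 1.3112, 0.1552)
ω×(Iω) gyroscopic = (-0.0448, 0.0539, -0.0168)
(τ − ω×Iω)/I = (0.0987, -0.5325, -0.5800)
ω' = ω + α·dt = (0.7039, 0.7787, 0.6768)
2q̇ = q⊗(0,ω) = (0.0000000, -0.5656856, 0.9899498, -0.5656856)
q + ½dt·q⊗(0,ω), renormalized = (0.0000, -0.7182, 0.0198, 0.6956)

p' = (2.9760, 2.6520, -2.0920)
q' = (0.0000, -0.7182, 0.0198, 0.6956)
v' = (1.9624, 1.3112, 0.1552)
ω' = (0.7039, 0.7787, 0.6768)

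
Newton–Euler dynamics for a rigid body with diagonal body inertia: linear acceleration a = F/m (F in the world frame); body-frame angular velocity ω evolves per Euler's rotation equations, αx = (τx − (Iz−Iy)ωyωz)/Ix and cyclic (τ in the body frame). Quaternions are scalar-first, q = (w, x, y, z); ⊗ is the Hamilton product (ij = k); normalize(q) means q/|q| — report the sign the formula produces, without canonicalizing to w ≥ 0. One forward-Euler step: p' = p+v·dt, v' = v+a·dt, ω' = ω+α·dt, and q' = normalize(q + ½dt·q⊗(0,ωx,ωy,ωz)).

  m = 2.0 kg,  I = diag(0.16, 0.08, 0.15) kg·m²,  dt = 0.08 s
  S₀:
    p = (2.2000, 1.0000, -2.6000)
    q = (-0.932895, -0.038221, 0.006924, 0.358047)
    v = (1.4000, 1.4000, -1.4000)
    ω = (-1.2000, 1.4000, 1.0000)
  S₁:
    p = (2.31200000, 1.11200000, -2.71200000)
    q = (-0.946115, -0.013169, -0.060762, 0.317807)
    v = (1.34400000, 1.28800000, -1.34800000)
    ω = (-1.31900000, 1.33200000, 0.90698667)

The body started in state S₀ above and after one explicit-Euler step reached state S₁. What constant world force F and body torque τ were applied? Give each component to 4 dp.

F = (-1.4000, -2.8000, 1.3000)
τ = (-0.1400, -0.0800, -0.0400)

ω₁ − ω₀ = (-0.11900000, -0.06800000, -0.09301333)
applied torque τ = (-0.1400, -0.0800, -0.0400)
v₁ − v₀ = (-0.05600000, -0.11200000, 0.05200000)
F = m·Δv/dt = (-1.4000, -2.8000, 1.3000)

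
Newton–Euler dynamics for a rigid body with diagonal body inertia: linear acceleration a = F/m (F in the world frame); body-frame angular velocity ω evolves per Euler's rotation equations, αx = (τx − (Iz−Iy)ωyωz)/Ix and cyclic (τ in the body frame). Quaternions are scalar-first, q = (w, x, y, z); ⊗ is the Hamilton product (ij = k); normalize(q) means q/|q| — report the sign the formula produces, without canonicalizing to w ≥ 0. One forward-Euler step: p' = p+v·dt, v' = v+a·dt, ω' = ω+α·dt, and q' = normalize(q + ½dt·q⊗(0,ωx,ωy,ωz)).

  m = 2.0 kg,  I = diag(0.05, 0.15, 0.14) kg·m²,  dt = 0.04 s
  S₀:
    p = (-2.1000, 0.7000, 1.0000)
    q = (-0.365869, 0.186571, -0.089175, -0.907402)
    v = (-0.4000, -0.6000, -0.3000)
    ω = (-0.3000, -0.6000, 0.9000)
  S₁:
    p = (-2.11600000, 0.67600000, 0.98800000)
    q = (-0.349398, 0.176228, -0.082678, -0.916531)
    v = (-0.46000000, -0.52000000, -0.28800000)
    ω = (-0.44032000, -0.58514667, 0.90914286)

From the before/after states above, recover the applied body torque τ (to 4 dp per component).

rate change Δω = (-0.14032000, 0.01485333, 0.00914286)
ω₀×(Iω₀) = (0.0054, 0.0243, 0.0180)
applied torque τ = (-0.1700, 0.0800, 0.0500)

τ = (-0.1700, 0.0800, 0.0500)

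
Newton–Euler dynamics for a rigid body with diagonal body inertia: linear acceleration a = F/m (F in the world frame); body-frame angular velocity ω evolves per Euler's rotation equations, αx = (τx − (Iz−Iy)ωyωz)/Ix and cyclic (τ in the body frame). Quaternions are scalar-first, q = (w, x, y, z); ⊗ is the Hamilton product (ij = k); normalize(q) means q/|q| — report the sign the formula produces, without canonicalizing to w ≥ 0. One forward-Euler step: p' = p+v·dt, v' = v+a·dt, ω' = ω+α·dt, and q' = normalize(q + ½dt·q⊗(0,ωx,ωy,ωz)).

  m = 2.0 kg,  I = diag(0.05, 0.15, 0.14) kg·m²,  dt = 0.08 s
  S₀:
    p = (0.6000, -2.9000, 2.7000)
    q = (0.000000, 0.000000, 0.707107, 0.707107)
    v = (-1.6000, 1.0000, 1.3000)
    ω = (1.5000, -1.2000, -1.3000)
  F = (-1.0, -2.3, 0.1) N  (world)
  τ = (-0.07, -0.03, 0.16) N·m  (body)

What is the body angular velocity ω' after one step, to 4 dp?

α = I⁻¹(τ − ω×Iω) = (-1.0880, -1.3700, 2.4286)
new body rate ω' = (1.4130, -1.3096, -1.1057)

ω' = (1.4130, -1.3096, -1.1057)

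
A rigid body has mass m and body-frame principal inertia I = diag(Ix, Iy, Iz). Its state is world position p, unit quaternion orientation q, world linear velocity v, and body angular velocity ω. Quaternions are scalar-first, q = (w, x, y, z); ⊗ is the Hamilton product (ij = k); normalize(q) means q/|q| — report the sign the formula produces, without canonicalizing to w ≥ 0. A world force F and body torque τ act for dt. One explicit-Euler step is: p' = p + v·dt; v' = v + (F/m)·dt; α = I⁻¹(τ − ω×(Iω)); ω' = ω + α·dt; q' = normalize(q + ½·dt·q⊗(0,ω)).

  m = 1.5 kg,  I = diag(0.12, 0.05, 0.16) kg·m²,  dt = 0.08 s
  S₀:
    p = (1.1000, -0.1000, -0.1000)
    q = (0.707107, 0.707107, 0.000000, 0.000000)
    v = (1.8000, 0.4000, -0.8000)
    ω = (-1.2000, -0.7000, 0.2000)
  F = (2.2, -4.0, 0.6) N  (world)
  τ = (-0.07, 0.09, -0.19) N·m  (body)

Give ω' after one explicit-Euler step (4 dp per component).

ω' = (-1.2364, -0.5714, 0.1344)

ω×(Iω) gyroscopic = (-0.0154, 0.0096, -0.0588)
angular accel α = (-0.4550, 1.6080, -0.8200)
new body rate ω' = (-1.2364, -0.5714, 0.1344)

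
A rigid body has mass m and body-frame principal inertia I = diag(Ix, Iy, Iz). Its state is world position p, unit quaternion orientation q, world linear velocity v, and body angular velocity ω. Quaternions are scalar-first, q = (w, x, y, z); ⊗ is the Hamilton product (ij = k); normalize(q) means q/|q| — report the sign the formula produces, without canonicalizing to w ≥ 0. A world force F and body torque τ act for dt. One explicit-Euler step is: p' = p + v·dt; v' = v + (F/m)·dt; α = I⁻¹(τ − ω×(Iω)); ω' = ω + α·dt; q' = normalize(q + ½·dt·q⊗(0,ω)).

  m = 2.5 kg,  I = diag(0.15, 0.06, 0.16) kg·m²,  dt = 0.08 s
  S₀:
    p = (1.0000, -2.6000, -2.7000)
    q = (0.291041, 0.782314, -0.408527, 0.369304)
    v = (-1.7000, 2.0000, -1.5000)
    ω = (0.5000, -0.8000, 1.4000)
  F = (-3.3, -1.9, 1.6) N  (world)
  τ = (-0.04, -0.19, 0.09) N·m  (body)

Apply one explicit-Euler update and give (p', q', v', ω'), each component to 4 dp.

p' = (0.8640, -2.4400, -2.8200)
q' = (0.2411, 0.7753, -0.4532, 0.3679)
v' = (-1.8056, 1.9392, -1.4488)
ω' = (0.5384, -1.0440, 1.4270)

gyro term ω×Iω = (-0.1120, -0.0070, 0.0360)
angular accel α = (0.4800, -3.0500, 0.3375)
new body rate ω' = (0.5384, -1.0440, 1.4270)
q⊗(0,ω) = (-1.2350042, -0.1309741, -1.1434204, -0.0141303)
q + ½dt·q⊗(0,ω), renormalized = (0.2411, 0.7753, -0.4532, 0.3679)
a = F/m = (-1.3200, -0.7600, 0.6400)
p + v·dt = (0.8640, -2.4400, -2.8200)
v' = v + a·dt = (-1.8056, 1.9392, -1.4488)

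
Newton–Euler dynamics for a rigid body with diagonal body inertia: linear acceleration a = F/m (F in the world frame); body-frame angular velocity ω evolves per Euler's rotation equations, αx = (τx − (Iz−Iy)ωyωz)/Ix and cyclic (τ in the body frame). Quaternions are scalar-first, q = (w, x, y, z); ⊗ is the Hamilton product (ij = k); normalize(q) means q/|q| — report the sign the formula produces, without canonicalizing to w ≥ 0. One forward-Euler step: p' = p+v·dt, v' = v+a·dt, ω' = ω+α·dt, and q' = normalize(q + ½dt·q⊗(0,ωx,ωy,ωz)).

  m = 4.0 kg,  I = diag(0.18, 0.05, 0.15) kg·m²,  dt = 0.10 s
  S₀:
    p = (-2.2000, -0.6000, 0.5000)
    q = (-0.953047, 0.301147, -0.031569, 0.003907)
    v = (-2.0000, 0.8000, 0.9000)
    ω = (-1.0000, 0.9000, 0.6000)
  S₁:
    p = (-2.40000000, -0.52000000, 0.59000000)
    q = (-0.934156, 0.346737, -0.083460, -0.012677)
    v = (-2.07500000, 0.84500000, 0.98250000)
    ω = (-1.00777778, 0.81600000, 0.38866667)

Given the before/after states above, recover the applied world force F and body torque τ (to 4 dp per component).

v₁ − v₀ = (-0.07500000, 0.04500000, 0.08250000)
m·(v₁−v₀)/dt = (-3.0000, 1.8000, 3.3000)
rate change Δω = (-0.00777778, -0.08400000, -0.21133333)
applied torque τ = (0.0400, -0.0600, -0.2000)

F = (-3.0000, 1.8000, 3.3000)
τ = (0.0400, -0.0600, -0.2000)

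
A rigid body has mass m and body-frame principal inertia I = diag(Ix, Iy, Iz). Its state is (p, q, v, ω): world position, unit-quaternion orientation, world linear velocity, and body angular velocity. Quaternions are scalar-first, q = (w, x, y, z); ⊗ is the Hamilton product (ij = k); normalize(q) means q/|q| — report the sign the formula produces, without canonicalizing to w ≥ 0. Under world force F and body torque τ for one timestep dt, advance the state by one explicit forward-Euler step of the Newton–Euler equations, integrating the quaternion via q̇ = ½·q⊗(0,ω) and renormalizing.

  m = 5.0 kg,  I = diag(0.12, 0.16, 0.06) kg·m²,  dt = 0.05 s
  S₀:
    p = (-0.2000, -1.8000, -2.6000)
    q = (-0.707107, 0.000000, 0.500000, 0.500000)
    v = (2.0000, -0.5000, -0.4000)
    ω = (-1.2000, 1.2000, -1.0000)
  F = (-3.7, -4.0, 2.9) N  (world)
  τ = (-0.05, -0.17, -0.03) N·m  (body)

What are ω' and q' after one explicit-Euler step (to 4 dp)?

ω' = (-1.2708, 1.1244, -0.9770)
q' = (-0.7087, -0.0063, 0.4632, 0.5320)

ω×(Iω) gyroscopic = (0.1200, 0.0720, -0.0576)
α = I⁻¹(τ − ω×Iω) = (-1.4167, -1.5125, 0.4600)
ω' = ω + α·dt = (-1.2708, 1.1244, -0.9770)
Hamilton product q⊗(0,ω) = (-0.1000000, -0.2514716, -1.4485284, 1.3071070)
updated quaternion q' = (-0.7087, -0.0063, 0.4632, 0.5320)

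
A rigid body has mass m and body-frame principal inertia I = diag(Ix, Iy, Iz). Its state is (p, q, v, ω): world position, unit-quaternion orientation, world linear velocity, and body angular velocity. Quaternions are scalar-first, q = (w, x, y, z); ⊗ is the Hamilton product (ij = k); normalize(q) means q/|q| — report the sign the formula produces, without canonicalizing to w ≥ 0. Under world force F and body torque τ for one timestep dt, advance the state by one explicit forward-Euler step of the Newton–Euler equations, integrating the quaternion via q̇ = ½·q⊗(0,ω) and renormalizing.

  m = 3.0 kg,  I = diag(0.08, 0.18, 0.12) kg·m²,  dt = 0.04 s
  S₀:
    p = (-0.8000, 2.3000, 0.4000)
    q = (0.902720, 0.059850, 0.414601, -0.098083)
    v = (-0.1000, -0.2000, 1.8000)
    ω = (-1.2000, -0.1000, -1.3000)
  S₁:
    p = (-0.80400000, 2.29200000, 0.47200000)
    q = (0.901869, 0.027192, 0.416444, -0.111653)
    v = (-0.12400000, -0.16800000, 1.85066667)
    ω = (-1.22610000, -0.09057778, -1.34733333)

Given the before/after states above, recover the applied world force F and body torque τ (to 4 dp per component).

F = (-1.8000, 2.4000, 3.8000)
τ = (-0.0600, -0.0200, -0.1300)

rate change Δω = (-0.02610000, 0.00942222, -0.04733333)
ω₀×(Iω₀) = (-0.0078, -0.0624, 0.0120)
τ = I·(Δω/dt) + ω₀×(Iω₀) = (-0.0600, -0.0200, -0.1300)
Δv = v₁−v₀ = (-0.02400000, 0.03200000, 0.05066667)
F = m·Δv/dt = (-1.8000, 2.4000, 3.8000)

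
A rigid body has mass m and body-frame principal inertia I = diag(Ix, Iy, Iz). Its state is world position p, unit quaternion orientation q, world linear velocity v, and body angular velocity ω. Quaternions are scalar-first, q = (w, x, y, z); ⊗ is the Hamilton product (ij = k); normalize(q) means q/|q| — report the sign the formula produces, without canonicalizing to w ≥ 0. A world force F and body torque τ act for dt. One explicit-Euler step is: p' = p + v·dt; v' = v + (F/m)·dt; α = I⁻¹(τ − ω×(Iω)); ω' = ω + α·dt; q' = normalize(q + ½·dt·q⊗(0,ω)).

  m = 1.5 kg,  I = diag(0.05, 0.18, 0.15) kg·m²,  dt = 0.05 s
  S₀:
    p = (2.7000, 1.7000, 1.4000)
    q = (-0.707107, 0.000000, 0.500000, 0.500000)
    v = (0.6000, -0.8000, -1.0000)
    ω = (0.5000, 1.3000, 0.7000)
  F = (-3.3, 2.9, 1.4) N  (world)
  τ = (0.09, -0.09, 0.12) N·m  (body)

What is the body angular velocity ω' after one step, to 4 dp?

ω' = (0.6173, 1.2847, 0.7118)

angular accel α = (2.3460, -0.3056, 0.2367)
ω' = ω + α·dt = (0.6173, 1.2847, 0.7118)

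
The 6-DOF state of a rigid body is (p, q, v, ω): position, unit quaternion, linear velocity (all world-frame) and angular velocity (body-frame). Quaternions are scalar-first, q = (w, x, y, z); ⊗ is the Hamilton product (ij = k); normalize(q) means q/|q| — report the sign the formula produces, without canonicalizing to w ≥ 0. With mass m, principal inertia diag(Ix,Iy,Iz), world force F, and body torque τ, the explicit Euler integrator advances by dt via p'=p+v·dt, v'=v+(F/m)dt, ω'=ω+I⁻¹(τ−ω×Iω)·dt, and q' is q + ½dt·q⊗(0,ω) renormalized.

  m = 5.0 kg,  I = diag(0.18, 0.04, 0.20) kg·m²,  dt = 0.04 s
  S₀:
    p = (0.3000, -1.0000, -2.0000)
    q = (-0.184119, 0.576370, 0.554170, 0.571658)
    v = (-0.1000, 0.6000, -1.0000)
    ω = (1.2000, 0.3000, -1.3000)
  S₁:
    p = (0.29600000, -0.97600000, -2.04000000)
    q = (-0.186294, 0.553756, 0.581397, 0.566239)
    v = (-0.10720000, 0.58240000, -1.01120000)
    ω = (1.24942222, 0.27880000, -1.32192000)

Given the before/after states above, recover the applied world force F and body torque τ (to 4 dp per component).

Δv = v₁−v₀ = (-0.00720000, -0.01760000, -0.01120000)
applied force F = (-0.9000, -2.2000, -1.4000)
ω₁ − ω₀ = (0.04942222, -0.02120000, -0.02192000)
gyro term ω₀×Iω₀ = (-0.0624, 0.0312, -0.0504)
applied torque τ = (0.1600, 0.0100, -0.1600)

F = (-0.9000, -2.2000, -1.4000)
τ = (0.1600, 0.0100, -0.1600)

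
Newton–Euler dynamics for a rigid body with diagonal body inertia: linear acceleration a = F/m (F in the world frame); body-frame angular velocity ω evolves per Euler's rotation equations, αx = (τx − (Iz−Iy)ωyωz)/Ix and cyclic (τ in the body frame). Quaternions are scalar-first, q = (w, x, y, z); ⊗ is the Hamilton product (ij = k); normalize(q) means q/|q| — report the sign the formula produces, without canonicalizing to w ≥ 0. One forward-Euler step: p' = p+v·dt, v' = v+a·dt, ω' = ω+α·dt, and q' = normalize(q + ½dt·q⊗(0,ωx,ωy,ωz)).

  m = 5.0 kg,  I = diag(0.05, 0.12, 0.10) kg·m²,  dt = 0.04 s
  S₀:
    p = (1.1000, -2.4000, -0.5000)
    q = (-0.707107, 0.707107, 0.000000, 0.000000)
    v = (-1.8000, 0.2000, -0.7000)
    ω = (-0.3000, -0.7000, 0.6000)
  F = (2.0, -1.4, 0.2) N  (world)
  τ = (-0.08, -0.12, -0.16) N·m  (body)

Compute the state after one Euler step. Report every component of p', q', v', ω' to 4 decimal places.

p' = (1.0280, -2.3920, -0.5280)
q' = (-0.7027, 0.7112, 0.0014, -0.0184)
v' = (-1.7840, 0.1888, -0.6984)
ω' = (-0.3707, -0.7430, 0.5301)

ω×(Iω) gyroscopic = (0.0084, 0.0090, 0.0147)
angular accel α = (-1.7680, -1.0750, -1.7470)
ω + α·dt = (-0.3707, -0.7430, 0.5301)
q⊗(0,ω) = (0.2121321, 0.2121321, 0.0707107, -0.9192391)
q' = normalize(q + ½dt·q⊗(0,ω)) = (-0.7027, 0.7112, 0.0014, -0.0184)
a = (0.4000, -0.2800, 0.0400)
new position p' = (1.0280, -2.3920, -0.5280)
v' = v + a·dt = (-1.7840, 0.1888, -0.6984)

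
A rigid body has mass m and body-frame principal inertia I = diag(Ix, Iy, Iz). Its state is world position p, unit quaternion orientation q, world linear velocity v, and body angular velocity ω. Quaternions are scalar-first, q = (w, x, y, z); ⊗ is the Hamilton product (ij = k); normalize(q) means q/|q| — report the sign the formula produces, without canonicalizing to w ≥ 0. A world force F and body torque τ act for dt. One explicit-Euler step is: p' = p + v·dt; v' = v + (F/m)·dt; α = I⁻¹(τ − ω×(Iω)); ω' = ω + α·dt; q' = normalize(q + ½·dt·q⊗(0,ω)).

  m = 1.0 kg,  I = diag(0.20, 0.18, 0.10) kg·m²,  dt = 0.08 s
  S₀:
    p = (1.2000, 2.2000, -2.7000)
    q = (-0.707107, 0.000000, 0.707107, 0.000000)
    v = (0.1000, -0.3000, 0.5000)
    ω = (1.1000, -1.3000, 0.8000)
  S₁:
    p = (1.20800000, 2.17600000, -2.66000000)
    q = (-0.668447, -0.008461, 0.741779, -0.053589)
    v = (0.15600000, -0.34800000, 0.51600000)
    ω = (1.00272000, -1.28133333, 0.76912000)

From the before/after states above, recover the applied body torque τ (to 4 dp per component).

rate change Δω = (-0.09728000, 0.01866667, -0.03088000)
τ = I·(Δω/dt) + ω₀×(Iω₀) = (-0.1600, 0.1300, -0.0100)

τ = (-0.1600, 0.1300, -0.0100)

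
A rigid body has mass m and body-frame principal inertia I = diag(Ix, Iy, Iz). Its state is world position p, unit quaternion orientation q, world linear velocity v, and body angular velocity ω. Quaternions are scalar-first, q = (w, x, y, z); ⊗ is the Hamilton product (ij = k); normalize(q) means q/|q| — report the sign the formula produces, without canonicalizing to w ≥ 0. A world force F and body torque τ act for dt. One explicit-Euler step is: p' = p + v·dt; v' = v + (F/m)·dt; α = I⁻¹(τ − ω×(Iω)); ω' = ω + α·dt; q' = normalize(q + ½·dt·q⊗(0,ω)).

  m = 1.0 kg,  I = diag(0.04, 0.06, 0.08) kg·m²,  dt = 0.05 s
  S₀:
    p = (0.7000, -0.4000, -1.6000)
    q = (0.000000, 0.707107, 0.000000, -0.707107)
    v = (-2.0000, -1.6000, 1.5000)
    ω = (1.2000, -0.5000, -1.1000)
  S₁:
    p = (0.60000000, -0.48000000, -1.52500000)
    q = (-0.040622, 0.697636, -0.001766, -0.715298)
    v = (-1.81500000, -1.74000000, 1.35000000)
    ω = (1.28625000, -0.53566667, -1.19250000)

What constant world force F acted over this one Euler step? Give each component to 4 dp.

Δv = v₁−v₀ = (0.18500000, -0.14000000, -0.15000000)
F = m·Δv/dt = (3.7000, -2.8000, -3.0000)

F = (3.7000, -2.8000, -3.0000)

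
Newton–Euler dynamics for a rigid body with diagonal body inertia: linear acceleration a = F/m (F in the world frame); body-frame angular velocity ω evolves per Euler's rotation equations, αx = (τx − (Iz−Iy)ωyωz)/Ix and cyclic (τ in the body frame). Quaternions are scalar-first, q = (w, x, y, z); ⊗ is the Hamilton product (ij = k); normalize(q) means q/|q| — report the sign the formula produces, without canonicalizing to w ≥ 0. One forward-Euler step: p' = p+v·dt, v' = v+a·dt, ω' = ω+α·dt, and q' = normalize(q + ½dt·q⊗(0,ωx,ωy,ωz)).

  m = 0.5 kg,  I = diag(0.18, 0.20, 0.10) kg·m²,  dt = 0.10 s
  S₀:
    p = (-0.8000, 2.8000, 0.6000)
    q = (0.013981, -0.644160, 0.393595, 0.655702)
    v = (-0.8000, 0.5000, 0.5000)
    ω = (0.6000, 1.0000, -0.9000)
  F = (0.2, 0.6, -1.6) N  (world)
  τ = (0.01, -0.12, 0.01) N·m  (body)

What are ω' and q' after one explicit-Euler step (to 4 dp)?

ω' = (0.5556, 0.9616, -0.9020)
q' = (0.0430, -0.6924, 0.3839, 0.6094)

gyro term ω×Iω = (0.0900, -0.0432, 0.0120)
angular accel α = (-0.4444, -0.3840, -0.0200)
ω + α·dt = (0.5556, 0.9616, -0.9020)
2q̇ = q⊗(0,ω) = (0.5830328, -1.0015489, -0.1723418, -0.8928999)
q' = normalize(q + ½dt·q⊗(0,ω)) = (0.0430, -0.6924, 0.3839, 0.6094)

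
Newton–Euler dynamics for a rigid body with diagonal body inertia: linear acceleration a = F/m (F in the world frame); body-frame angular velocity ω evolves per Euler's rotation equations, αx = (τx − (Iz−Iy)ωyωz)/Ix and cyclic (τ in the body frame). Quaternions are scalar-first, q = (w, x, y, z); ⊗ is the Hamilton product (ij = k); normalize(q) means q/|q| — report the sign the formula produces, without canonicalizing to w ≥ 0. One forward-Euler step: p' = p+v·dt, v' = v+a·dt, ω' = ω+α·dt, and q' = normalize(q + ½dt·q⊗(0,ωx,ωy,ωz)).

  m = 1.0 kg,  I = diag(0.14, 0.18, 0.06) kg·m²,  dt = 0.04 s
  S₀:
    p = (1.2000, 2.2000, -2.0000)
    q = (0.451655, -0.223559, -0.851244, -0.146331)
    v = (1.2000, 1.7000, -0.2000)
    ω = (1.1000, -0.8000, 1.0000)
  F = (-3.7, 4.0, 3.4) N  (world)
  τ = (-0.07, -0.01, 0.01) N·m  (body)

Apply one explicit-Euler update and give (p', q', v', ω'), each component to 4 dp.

p' = (1.2480, 2.2680, -2.0080)
q' = (0.4456, -0.2329, -0.8567, -0.1149)
v' = (1.0520, 1.8600, -0.0640)
ω' = (1.0526, -0.8218, 1.0301)

α = I⁻¹(τ − ω×Iω) = (-1.1857, -0.5444, 0.7533)
new body rate ω' = (1.0526, -0.8218, 1.0301)
Hamilton product q⊗(0,ω) = (-0.2887493, -0.4714883, -0.2987291, 1.5668706)
q' = normalize(q + ½dt·q⊗(0,ω)) = (0.4456, -0.2329, -0.8567, -0.1149)
new position p' = (1.2480, 2.2680, -2.0080)
v + (F/m)dt = (1.0520, 1.8600, -0.0640)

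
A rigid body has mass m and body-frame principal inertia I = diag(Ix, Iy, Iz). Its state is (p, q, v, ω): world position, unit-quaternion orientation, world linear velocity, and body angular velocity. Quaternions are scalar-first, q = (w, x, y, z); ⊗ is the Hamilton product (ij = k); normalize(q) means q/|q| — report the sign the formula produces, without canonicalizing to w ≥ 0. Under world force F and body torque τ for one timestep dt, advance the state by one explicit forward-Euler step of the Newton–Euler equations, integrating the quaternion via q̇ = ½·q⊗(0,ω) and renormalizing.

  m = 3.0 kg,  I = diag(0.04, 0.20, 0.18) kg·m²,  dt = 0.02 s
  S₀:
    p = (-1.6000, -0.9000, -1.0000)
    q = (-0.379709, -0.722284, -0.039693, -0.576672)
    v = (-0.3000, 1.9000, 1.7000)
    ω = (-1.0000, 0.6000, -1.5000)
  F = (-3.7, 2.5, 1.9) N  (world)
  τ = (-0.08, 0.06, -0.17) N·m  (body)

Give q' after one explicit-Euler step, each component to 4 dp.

Hamilton product q⊗(0,ω) = (-1.5634762, 0.7852517, -0.7345794, 0.0965001)
q + ½dt·q⊗(0,ω), renormalized = (-0.3953, -0.7143, -0.0470, -0.5756)

q' = (-0.3953, -0.7143, -0.0470, -0.5756)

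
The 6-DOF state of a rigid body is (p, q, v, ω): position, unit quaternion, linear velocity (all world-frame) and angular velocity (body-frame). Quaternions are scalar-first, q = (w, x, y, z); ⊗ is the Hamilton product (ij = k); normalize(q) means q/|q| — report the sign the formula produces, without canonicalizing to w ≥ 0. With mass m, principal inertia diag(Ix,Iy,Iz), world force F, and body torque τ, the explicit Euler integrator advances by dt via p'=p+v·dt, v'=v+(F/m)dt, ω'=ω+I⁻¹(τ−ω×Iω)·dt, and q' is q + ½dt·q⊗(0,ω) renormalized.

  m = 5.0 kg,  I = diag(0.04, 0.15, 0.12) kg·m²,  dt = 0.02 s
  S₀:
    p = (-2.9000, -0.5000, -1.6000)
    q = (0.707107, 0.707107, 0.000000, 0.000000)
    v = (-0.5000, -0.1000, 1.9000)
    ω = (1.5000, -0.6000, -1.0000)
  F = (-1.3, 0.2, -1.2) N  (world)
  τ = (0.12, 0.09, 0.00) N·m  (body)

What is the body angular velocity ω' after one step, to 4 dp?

gyro term ω×Iω = (-0.0180, 0.1200, -0.0990)
angular accel α = (3.4500, -0.2000, 0.8250)
ω + α·dt = (1.5690, -0.6040, -0.9835)

ω' = (1.5690, -0.6040, -0.9835)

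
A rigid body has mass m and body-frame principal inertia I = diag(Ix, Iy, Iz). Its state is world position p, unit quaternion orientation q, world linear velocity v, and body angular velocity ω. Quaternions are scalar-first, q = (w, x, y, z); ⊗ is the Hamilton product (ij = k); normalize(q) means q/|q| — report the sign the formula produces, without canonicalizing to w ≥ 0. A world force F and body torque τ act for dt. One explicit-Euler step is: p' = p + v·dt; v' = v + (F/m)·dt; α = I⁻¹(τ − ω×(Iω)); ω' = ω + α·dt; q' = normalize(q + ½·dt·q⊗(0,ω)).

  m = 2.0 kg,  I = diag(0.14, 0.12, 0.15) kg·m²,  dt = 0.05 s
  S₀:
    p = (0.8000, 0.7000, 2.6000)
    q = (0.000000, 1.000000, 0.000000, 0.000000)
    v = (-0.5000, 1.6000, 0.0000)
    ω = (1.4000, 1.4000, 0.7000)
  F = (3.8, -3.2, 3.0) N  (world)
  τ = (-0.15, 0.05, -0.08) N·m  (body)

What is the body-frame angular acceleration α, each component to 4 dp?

gyro term ω×Iω = (0.0294, -0.0098, -0.0392)
angular accel α = (-1.2814, 0.4983, -0.2720)

α = (-1.2814, 0.4983, -0.2720)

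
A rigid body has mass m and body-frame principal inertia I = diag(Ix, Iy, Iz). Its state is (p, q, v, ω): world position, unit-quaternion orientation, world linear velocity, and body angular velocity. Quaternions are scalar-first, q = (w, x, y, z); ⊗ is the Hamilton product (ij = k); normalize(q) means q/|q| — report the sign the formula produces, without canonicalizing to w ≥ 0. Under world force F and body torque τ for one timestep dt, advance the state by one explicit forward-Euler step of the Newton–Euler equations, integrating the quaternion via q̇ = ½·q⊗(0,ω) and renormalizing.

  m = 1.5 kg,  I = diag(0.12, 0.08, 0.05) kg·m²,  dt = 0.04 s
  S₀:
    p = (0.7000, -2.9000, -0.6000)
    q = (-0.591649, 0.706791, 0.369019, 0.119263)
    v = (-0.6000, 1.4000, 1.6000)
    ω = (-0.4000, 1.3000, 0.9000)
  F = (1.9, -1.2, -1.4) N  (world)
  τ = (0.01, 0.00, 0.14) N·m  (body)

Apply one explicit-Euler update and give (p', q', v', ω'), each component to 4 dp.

linear accel F/m = (1.2667, -0.8000, -0.9333)
p' = p + v·dt = (0.6760, -2.8440, -0.5360)
v + (F/m)dt = (-0.5493, 1.3680, 1.5627)
ω×(Iω) gyroscopic = (-0.0351, -0.0252, 0.0208)
α = I⁻¹(τ − ω×Iω) = (0.3758, 0.3150, 2.3840)
ω + α·dt = (-0.3850, 1.3126, 0.9954)
Hamilton product q⊗(0,ω) = (-0.3043450, 0.4137348, -1.4529608, 0.5339518)
updated quaternion q' = (-0.5974, 0.7147, 0.3398, 0.1299)

p' = (0.6760, -2.8440, -0.5360)
q' = (-0.5974, 0.7147, 0.3398, 0.1299)
v' = (-0.5493, 1.3680, 1.5627)
ω' = (-0.3850, 1.3126, 0.9954)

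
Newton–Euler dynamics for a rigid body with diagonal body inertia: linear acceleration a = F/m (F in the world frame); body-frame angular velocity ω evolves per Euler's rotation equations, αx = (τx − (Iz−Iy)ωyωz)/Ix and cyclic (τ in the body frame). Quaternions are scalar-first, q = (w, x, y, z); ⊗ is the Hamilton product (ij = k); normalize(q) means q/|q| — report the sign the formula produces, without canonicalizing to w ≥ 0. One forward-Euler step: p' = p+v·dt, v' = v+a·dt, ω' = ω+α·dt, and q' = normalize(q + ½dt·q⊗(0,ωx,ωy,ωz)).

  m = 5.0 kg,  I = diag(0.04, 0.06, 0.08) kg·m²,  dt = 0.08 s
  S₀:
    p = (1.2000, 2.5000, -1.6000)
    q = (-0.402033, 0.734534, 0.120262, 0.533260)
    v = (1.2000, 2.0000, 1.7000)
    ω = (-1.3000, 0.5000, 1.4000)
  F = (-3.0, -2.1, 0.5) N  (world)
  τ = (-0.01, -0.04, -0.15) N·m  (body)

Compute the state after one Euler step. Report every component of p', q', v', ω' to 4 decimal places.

gyro term ω×Iω = (0.0140, 0.0728, -0.0130)
angular accel α = (-0.6000, -1.8800, -1.7125)
new body rate ω' = (-1.3480, 0.3496, 1.2630)
2q̇ = q⊗(0,ω) = (0.1481992, 0.4243797, -1.9226021, -0.0392386)
updated quaternion q' = (-0.3949, 0.7492, 0.0432, 0.5300)
a = F/m = (-0.6000, -0.4200, 0.1000)
p + v·dt = (1.2960, 2.6600, -1.4640)
v' = v + a·dt = (1.1520, 1.9664, 1.7080)

p' = (1.2960, 2.6600, -1.4640)
q' = (-0.3949, 0.7492, 0.0432, 0.5300)
v' = (1.1520, 1.9664, 1.7080)
ω' = (-1.3480, 0.3496, 1.2630)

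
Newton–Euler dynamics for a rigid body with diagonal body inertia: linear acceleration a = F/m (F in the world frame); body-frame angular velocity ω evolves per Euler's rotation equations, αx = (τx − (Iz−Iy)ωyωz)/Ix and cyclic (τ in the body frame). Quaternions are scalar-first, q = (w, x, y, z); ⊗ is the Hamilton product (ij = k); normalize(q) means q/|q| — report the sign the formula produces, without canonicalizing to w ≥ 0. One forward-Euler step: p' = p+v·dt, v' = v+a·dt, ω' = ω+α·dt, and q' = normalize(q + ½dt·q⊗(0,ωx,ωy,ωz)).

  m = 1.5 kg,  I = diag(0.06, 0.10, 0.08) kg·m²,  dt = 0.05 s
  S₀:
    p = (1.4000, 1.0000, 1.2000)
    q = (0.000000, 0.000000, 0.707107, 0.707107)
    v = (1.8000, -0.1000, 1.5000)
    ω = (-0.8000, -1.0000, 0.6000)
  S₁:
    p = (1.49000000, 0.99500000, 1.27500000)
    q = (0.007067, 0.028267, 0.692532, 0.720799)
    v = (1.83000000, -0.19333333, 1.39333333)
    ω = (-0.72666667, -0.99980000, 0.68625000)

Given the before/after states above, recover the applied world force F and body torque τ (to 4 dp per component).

ω₁ − ω₀ = (0.07333333, 0.00020000, 0.08625000)
applied torque τ = (0.1000, 0.0100, 0.1700)
Δv = v₁−v₀ = (0.03000000, -0.09333333, -0.10666667)
F = m·Δv/dt = (0.9000, -2.8000, -3.2000)

F = (0.9000, -2.8000, -3.2000)
τ = (0.1000, 0.0100, 0.1700)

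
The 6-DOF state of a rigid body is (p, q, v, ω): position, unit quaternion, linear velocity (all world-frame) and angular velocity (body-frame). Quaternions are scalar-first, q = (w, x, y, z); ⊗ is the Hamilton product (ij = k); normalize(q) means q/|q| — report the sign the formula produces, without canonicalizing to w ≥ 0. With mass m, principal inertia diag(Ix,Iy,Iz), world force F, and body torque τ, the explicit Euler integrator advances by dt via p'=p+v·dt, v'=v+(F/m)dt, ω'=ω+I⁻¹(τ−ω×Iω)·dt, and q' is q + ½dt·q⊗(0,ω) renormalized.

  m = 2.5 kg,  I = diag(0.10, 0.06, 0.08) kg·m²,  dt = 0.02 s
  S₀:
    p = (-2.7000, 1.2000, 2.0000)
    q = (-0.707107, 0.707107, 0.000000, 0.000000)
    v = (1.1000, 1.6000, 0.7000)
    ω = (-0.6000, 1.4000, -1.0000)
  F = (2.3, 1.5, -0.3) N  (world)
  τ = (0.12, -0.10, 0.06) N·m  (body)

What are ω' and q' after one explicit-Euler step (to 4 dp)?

ω' = (-0.5704, 1.3627, -0.9934)
q' = (-0.7027, 0.7112, -0.0028, 0.0170)

ω×(Iω) gyroscopic = (-0.0280, 0.0120, 0.0336)
α = I⁻¹(τ − ω×Iω) = (1.4800, -1.8667, 0.3300)
new body rate ω' = (-0.5704, 1.3627, -0.9934)
2q̇ = q⊗(0,ω) = (0.4242642, 0.4242642, -0.2828428, 1.6970568)
q' = normalize(q + ½dt·q⊗(0,ω)) = (-0.7027, 0.7112, -0.0028, 0.0170)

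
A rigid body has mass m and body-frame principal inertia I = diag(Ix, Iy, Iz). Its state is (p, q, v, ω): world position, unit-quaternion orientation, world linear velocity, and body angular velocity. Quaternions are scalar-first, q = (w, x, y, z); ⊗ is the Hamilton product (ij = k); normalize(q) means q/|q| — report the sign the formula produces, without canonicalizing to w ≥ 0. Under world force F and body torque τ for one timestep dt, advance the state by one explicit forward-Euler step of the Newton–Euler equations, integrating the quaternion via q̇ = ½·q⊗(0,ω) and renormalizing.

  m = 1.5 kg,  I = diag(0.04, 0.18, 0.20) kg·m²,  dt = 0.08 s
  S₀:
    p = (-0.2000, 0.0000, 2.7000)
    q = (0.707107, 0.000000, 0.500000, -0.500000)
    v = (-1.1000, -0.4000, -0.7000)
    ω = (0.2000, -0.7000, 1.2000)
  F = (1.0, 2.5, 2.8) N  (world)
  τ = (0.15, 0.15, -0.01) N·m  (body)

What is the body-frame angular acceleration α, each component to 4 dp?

ω×(Iω) gyroscopic = (-0.0168, -0.0384, -0.0196)
(τ − ω×Iω)/I = (4.1700, 1.0467, 0.0480)

α = (4.1700, 1.0467, 0.0480)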